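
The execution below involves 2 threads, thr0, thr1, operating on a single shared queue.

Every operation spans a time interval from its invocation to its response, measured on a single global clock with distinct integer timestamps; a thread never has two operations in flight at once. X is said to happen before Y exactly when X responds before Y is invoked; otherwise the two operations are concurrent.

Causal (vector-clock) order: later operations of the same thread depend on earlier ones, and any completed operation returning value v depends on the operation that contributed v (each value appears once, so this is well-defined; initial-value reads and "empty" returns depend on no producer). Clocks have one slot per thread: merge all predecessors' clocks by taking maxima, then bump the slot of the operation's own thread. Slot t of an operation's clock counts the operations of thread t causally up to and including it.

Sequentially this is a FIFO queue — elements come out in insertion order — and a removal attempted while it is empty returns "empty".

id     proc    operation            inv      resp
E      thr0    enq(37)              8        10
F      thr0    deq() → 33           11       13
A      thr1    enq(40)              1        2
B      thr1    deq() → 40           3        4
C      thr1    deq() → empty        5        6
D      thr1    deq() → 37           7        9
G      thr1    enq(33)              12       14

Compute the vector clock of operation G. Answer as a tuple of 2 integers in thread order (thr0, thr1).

root op A, invoked 1: fresh clock plus thr1's own tick → (0, 1)
root op E, invoked 8: fresh clock plus thr0's own tick → (1, 0)
from VC(A)=(0, 1), B (invoked 3) maxes components and bumps thr1 → (0, 2)
from VC(B)=(0, 2), C (invoked 5) maxes components and bumps thr1 → (0, 3)
from VC(C)=(0, 3), VC(E)=(1, 0), D (invoked 7) maxes components and bumps thr1 → (1, 4)
from VC(D)=(1, 4), G (invoked 12) maxes components and bumps thr1 → (1, 5)
from VC(E)=(1, 0), VC(G)=(1, 5), F (invoked 11) maxes components and bumps thr0 → (2, 5)
target: VC(G) = (1, 5)

(1, 5)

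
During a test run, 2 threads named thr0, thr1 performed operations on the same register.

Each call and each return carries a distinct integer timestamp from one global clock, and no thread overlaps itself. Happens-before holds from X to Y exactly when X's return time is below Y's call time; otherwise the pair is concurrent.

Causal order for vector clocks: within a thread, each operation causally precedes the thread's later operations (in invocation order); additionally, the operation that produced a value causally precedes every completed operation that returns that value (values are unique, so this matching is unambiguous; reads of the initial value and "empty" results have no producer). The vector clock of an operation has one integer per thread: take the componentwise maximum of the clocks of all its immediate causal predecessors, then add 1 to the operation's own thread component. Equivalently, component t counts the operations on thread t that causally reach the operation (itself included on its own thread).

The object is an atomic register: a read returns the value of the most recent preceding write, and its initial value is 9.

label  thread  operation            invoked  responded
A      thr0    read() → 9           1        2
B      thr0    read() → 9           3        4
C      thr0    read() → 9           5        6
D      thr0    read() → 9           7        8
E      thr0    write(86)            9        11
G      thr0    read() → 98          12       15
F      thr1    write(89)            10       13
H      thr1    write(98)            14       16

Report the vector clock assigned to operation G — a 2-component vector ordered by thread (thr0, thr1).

VC(F, invoked at 10): no causal predecessors; +1 on thr1 → (0, 1)
VC(A, invoked at 1): no causal predecessors; +1 on thr0 → (1, 0)
invoked at 14, H merges VC(F)=(0, 1) and bumps thr1's slot → (0, 2)
invoked at 3, B merges VC(A)=(1, 0) and bumps thr0's slot → (2, 0)
invoked at 5, C merges VC(B)=(2, 0) and bumps thr0's slot → (3, 0)
invoked at 7, D merges VC(C)=(3, 0) and bumps thr0's slot → (4, 0)
invoked at 9, E merges VC(D)=(4, 0) and bumps thr0's slot → (5, 0)
invoked at 12, G merges VC(E)=(5, 0), VC(H)=(0, 2) and bumps thr0's slot → (6, 2)
target: VC(G) = (6, 2)

(6, 2)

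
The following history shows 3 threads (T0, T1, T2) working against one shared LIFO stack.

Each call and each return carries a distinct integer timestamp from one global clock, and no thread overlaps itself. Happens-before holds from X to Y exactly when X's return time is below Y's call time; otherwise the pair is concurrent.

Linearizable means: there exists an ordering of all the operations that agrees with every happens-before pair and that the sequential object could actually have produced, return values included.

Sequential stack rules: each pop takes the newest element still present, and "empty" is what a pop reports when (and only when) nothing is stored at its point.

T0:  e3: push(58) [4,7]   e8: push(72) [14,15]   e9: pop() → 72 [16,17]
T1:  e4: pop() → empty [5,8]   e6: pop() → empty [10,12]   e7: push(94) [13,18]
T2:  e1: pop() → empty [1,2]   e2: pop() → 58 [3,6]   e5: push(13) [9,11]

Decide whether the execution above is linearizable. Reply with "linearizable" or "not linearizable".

witness order: e1, e3, e2, e4, e6, e5, e7, e8, e9
1. e1 pop() → empty, leaving stack <>
2. e3 push(58), leaving stack <58>
3. e2 pop() → 58, leaving stack <>
4. e4 pop() → empty, leaving stack <>
5. e6 pop() → empty, leaving stack <>
6. e5 push(13), leaving stack <13>
7. e7 push(94), leaving stack <13,94>
8. e8 push(72), leaving stack <13,94,72>
9. e9 pop() → 72, leaving stack <13,94>

linearizable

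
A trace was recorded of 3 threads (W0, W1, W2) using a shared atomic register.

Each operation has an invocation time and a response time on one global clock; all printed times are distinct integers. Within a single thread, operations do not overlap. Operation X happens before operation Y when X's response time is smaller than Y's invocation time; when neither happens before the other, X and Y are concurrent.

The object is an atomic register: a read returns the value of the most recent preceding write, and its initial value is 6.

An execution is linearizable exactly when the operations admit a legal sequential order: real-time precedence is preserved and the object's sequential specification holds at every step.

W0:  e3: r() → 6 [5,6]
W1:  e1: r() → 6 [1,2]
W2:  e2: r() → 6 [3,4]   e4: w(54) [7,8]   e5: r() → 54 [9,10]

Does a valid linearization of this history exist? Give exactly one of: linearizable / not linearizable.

one valid linearization: e1, e2, e3, e4, e5
step 1: e1 r() → 6 — value 6
step 2: e2 r() → 6 — value 6
step 3: e3 r() → 6 — value 6
step 4: e4 w(54) — value 54
step 5: e5 r() → 54 — value 54

linearizable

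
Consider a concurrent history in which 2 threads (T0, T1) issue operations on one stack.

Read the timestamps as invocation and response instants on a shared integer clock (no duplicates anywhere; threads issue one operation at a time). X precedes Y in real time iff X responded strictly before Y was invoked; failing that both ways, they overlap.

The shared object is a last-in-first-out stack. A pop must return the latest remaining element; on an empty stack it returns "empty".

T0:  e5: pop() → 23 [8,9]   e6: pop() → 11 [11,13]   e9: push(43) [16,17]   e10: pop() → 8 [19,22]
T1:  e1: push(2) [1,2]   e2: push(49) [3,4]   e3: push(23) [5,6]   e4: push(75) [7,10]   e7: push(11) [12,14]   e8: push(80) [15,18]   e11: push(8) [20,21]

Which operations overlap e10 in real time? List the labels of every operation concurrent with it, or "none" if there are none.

e10 spans [19,22]; an op avoiding the whole window 19..22 is ordered, any other is concurrent
e1 [1,2]: before
e2 [3,4]: before
e3 [5,6]: before
e4 [7,10]: before
e5 [8,9]: before
e6 [11,13]: before
e7 [12,14]: before
e8 [15,18]: before
e9 [16,17]: before
e11 [20,21]: concurrent

e11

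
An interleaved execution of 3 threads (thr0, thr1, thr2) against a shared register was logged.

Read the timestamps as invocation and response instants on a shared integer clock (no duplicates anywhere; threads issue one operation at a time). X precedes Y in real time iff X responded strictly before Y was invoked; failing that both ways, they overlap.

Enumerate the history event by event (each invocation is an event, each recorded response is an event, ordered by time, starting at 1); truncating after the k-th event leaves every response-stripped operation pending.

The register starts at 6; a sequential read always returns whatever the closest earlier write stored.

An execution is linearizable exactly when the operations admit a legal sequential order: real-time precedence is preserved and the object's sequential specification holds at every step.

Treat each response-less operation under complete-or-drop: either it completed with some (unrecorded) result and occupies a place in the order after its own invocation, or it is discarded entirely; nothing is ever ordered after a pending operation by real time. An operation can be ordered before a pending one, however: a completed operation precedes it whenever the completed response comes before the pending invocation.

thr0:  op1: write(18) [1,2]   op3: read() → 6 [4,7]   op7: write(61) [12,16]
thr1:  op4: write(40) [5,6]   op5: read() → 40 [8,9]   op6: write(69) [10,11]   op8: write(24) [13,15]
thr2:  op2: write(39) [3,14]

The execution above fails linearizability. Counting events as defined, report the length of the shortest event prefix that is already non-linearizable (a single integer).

events 1..6 are linearizable, e.g. via op1, op2, op3, op4:
step 1: op1 write(18) — value 18
step 2: op2 write(39) (pending, included) — value 39
step 3: op3 read() (pending, included) — value 39
step 4: op4 write(40) — value 40
with event 7 included (op3 responding at time 7), all real-time-consistent orders fail
every completion of the 1 pending operation (op2) was checked; none linearizes
e.g. op1, op3, op4 (pending dropped): illegal at step 2, since op3 read() → 6 cannot apply there
e.g. op1, op4, op3 (pending dropped): illegal at step 3, since op3 read() → 6 cannot apply there

7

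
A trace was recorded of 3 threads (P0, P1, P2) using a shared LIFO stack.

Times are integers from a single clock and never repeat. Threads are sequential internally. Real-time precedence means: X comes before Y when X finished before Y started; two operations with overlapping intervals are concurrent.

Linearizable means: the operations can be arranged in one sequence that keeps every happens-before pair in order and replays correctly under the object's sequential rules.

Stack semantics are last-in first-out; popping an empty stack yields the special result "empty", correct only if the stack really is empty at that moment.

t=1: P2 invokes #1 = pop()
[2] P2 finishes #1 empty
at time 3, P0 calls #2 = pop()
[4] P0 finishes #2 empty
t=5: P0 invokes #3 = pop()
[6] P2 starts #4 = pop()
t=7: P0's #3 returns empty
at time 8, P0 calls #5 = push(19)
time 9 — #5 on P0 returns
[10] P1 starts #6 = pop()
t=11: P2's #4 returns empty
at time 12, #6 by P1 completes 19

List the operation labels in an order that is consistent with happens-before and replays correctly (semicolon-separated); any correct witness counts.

step 1: #1 pop() → empty — stack <>
step 2: #2 pop() → empty — stack <>
step 3: #3 pop() → empty — stack <>
step 4: #4 pop() → empty — stack <>
step 5: #5 push(19) — stack <19>
step 6: #6 pop() → 19 — stack <>

#1; #2; #3; #4; #5; #6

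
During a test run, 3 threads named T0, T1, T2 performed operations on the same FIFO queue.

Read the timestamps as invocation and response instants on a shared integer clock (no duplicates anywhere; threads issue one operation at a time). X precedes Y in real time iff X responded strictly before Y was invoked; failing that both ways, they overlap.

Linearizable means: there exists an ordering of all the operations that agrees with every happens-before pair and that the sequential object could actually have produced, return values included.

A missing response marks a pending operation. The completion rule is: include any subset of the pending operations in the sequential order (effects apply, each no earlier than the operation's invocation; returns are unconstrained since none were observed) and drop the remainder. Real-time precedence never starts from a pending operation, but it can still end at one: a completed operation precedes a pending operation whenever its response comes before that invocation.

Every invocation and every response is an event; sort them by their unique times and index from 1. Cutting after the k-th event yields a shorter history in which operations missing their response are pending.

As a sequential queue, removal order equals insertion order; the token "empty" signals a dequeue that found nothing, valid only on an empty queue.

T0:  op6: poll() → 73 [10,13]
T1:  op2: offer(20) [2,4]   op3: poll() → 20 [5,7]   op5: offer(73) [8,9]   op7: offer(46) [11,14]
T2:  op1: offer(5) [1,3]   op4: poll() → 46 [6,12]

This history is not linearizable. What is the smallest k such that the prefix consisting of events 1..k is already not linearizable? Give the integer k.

events 1..11 are linearizable; a witness order is op1, op2, op4, op3, op5:
after step 1 (op1 offer(5)): queue <5>
after step 2 (op2 offer(20)): queue <5,20>
after step 3 (op4 poll() (pending, included)): queue <20>
after step 4 (op3 poll() → 20): queue <>
after step 5 (op5 offer(73)): queue <73>
event 12 — op4's response, time 12 — after it, nothing linearizes
including or dropping the 2 pending operations (op6, op7) in any combination fails
sample order op1, op2, op3, op4, op5 (pending dropped) stalls at step 3 — op3 poll() → 20 has no legal effect
sample order op1, op2, op3, op5, op4 (pending dropped) stalls at step 3 — op3 poll() → 20 has no legal effect

12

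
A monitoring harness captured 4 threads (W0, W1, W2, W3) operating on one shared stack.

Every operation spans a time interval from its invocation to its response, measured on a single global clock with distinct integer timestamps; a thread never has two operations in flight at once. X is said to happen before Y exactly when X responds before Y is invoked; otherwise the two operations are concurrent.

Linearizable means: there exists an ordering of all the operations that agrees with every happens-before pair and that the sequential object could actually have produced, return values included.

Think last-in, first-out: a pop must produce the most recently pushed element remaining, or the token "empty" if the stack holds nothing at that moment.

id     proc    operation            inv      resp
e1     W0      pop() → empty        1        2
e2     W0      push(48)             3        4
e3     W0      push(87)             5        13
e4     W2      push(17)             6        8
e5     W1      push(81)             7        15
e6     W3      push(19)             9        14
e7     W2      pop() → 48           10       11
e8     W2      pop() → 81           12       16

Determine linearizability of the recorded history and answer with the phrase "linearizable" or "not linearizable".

cut after 10 events: linearizable; cut after 11 events (e7 responds, time 11): not linearizable
exhaustive check: the 4 completed stack ops admit one real-time order; illegal
no escape via the 3 pending operations (e3, e5, e6): every completion choice fails
e.g. e1, e2, e4, e7 (pending dropped): illegal at step 4, since e7 pop() → 48 cannot apply there

not linearizable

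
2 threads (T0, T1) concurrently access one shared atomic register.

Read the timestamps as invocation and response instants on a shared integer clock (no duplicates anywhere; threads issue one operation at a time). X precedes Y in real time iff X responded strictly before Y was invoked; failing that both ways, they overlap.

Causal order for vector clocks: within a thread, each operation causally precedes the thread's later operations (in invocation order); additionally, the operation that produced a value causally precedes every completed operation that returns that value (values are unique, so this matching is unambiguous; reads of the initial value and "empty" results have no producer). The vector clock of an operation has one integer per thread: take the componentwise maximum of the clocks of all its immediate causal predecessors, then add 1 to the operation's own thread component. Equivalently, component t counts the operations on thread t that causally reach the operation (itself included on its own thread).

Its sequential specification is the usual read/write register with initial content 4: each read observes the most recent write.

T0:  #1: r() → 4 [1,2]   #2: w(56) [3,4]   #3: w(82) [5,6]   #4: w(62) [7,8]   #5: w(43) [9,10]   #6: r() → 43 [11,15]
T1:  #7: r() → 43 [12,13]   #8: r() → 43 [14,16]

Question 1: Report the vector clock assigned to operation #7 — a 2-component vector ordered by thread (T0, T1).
(5, 1)

invoked at 1, #1 has no predecessors; its own T0 bump gives (1, 0)
invoked at 3, #2 merges VC(#1)=(1, 0) and bumps T0's slot → (2, 0)
invoked at 5, #3 merges VC(#2)=(2, 0) and bumps T0's slot → (3, 0)
invoked at 7, #4 merges VC(#3)=(3, 0) and bumps T0's slot → (4, 0)
invoked at 9, #5 merges VC(#4)=(4, 0) and bumps T0's slot → (5, 0)
invoked at 12, #7 merges VC(#5)=(5, 0) and bumps T1's slot → (5, 1)
invoked at 11, #6 merges VC(#5)=(5, 0) and bumps T0's slot → (6, 0)
invoked at 14, #8 merges VC(#5)=(5, 0), VC(#7)=(5, 1) and bumps T1's slot → (5, 2)
target: VC(#7) = (5, 1)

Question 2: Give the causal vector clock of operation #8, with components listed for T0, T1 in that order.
(5, 2)

root op #1, invoked 1: fresh clock plus T0's own tick → (1, 0)
#2 (invocation 3): componentwise max over VC(#1)=(1, 0), +1 at T0, giving (2, 0)
#3 (invocation 5): componentwise max over VC(#2)=(2, 0), +1 at T0, giving (3, 0)
#4 (invocation 7): componentwise max over VC(#3)=(3, 0), +1 at T0, giving (4, 0)
#5 (invocation 9): componentwise max over VC(#4)=(4, 0), +1 at T0, giving (5, 0)
#7 (invocation 12): componentwise max over VC(#5)=(5, 0), +1 at T1, giving (5, 1)
#6 (invocation 11): componentwise max over VC(#5)=(5, 0), +1 at T0, giving (6, 0)
#8 (invocation 14): componentwise max over VC(#5)=(5, 0), VC(#7)=(5, 1), +1 at T1, giving (5, 2)
target: VC(#8) = (5, 2)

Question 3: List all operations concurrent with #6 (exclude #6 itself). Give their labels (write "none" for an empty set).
#7, #8

#6 spans [11,15]: anything still running between times 11 and 15 counts as concurrent
#1 [1,2]: before
#2 [3,4]: before
#3 [5,6]: before
#4 [7,8]: before
#5 [9,10]: before
#7 [12,13]: concurrent
#8 [14,16]: concurrent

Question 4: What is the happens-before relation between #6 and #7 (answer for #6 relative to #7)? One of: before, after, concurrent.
concurrent

#6 spans [11,15], #7 spans [12,13]
the intervals overlap in both directions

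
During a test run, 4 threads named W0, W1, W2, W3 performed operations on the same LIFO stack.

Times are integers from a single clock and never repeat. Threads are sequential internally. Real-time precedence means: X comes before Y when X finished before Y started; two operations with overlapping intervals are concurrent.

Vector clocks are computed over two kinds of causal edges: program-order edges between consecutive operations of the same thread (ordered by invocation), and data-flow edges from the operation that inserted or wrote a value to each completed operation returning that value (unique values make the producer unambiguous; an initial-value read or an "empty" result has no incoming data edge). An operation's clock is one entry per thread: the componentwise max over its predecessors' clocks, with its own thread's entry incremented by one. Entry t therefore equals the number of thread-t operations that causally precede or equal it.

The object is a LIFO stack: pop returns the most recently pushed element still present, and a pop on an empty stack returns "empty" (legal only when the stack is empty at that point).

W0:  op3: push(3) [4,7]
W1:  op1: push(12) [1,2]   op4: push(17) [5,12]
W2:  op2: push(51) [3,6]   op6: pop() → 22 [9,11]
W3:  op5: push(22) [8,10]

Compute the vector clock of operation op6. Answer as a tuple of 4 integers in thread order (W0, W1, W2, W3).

VC(op5, invoked at 8): no causal predecessors; +1 on W3 → (0, 0, 0, 1)
VC(op2, invoked at 3): no causal predecessors; +1 on W2 → (0, 0, 1, 0)
VC(op1, invoked at 1): no causal predecessors; +1 on W1 → (0, 1, 0, 0)
VC(op3, invoked at 4): no causal predecessors; +1 on W0 → (1, 0, 0, 0)
op4 (invocation 5): componentwise max over VC(op1)=(0, 1, 0, 0), +1 at W1, giving (0, 2, 0, 0)
op6 (invocation 9): componentwise max over VC(op2)=(0, 0, 1, 0), VC(op5)=(0, 0, 0, 1), +1 at W2, giving (0, 0, 2, 1)
target: VC(op6) = (0, 0, 2, 1)

(0, 0, 2, 1)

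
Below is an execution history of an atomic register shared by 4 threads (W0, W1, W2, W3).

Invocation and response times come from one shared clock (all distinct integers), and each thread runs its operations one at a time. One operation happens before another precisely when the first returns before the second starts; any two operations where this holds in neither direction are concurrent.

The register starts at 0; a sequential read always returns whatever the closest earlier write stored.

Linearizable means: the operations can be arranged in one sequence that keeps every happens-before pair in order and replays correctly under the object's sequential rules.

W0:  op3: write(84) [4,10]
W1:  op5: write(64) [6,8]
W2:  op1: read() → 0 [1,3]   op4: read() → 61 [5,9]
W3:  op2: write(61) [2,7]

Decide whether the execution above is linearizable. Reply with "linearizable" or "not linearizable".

a witness: op1, op2, op4, op3, op5
step 1: op1 read() → 0 — value 0
step 2: op2 write(61) — value 61
step 3: op4 read() → 61 — value 61
step 4: op3 write(84) — value 84
step 5: op5 write(64) — value 64

linearizable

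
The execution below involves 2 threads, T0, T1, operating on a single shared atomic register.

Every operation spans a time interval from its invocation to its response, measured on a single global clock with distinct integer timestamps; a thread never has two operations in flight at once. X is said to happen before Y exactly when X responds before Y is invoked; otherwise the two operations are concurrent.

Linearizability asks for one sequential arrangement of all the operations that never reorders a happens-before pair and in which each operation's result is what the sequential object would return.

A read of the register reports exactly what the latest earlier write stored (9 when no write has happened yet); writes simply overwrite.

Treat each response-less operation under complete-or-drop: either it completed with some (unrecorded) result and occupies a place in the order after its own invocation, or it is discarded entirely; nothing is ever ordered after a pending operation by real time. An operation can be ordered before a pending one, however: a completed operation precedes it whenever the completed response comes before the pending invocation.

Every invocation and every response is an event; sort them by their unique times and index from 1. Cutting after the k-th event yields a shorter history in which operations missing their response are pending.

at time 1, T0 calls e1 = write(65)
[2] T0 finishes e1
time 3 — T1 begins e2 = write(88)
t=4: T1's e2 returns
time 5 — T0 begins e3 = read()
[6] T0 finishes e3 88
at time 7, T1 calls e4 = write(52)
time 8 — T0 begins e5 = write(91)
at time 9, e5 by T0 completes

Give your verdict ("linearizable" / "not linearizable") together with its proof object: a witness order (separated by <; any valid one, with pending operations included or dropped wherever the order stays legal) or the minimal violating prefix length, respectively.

1. e1 write(65), leaving value 65
2. e2 write(88), leaving value 88
3. e3 read() → 88, leaving value 88
4. e4 write(52) (pending, included), leaving value 52
5. e5 write(91), leaving value 91

linearizable — witness: e1 < e2 < e3 < e4 < e5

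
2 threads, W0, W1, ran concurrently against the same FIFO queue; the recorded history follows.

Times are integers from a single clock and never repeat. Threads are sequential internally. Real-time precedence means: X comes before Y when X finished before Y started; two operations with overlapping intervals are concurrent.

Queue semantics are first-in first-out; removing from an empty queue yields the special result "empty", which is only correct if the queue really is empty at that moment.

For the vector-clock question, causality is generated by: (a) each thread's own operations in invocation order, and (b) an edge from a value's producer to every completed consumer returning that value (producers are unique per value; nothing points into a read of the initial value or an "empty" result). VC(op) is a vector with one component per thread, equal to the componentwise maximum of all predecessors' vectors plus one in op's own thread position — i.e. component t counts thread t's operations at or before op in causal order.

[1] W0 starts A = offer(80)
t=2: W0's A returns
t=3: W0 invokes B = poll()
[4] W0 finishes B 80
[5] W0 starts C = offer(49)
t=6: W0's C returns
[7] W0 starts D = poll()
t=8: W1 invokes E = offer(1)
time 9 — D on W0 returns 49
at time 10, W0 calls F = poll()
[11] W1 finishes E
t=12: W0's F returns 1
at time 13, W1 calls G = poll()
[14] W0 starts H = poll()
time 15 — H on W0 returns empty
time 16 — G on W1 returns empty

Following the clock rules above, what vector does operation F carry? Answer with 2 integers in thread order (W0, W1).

invoked at 8, E has no predecessors; its own W1 bump gives (0, 1)
invoked at 1, A has no predecessors; its own W0 bump gives (1, 0)
VC(G, invoked at 13): max of VC(E)=(0, 1), then +1 on thread W1 → (0, 2)
VC(B, invoked at 3): max of VC(A)=(1, 0), then +1 on thread W0 → (2, 0)
VC(C, invoked at 5): max of VC(B)=(2, 0), then +1 on thread W0 → (3, 0)
VC(D, invoked at 7): max of VC(C)=(3, 0), then +1 on thread W0 → (4, 0)
VC(F, invoked at 10): max of VC(D)=(4, 0), VC(E)=(0, 1), then +1 on thread W0 → (5, 1)
VC(H, invoked at 14): max of VC(F)=(5, 1), then +1 on thread W0 → (6, 1)
target: VC(F) = (5, 1)

(5, 1)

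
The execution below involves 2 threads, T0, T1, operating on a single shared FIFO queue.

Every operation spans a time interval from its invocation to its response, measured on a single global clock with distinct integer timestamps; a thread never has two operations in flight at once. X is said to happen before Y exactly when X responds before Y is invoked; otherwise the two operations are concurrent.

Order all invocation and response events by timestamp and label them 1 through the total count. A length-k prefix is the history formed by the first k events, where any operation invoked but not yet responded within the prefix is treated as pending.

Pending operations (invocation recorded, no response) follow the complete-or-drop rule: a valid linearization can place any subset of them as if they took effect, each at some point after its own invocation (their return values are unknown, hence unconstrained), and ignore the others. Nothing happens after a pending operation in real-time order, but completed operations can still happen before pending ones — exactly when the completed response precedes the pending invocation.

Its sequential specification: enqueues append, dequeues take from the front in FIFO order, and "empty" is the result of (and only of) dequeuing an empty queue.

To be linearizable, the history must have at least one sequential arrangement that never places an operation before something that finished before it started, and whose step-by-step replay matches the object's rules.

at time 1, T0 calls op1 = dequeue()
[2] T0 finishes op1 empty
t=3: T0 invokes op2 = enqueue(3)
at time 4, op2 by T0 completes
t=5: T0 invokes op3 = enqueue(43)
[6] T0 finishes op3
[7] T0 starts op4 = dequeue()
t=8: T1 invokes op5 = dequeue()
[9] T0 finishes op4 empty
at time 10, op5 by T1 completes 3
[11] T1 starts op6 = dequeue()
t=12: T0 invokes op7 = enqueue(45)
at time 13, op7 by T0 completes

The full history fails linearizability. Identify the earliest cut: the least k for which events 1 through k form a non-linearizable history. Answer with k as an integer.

events 1..8 are linearizable; a witness order is op1, op2, op3:
step 1: op1 dequeue() → empty — queue <>
step 2: op2 enqueue(3) — queue <3>
step 3: op3 enqueue(43) — queue <3,43>
at event 9 (op4's time-9 response) nothing linearizes any more
every completion of the 1 pending operation (op5) was checked; none linearizes
take op1, op2, op3, op4 (pending dropped): step 4 already fails, because op4 dequeue() → empty cannot occur there

9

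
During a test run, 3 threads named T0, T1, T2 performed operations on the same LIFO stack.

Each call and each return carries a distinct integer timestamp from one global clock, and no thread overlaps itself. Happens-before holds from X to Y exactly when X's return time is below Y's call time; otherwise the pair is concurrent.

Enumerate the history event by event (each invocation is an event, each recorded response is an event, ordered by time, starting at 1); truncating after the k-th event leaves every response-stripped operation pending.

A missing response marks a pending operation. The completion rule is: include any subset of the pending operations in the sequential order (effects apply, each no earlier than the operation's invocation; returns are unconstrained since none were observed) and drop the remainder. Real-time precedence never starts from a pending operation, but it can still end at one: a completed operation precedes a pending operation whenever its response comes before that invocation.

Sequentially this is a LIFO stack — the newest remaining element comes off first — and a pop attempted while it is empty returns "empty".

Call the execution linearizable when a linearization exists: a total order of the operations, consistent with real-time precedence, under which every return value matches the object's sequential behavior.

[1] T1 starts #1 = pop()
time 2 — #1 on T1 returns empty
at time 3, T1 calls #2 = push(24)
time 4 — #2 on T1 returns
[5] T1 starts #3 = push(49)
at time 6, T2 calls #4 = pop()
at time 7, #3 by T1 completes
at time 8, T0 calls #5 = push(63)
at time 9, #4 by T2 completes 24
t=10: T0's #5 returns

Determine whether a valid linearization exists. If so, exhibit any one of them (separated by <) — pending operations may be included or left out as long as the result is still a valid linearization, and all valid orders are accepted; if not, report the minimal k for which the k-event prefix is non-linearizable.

linearizable — witness: #1 < #2 < #4 < #3 < #5

1. #1 pop() → empty, leaving stack <>
2. #2 push(24), leaving stack <24>
3. #4 pop() → 24, leaving stack <>
4. #3 push(49), leaving stack <49>
5. #5 push(63), leaving stack <49,63>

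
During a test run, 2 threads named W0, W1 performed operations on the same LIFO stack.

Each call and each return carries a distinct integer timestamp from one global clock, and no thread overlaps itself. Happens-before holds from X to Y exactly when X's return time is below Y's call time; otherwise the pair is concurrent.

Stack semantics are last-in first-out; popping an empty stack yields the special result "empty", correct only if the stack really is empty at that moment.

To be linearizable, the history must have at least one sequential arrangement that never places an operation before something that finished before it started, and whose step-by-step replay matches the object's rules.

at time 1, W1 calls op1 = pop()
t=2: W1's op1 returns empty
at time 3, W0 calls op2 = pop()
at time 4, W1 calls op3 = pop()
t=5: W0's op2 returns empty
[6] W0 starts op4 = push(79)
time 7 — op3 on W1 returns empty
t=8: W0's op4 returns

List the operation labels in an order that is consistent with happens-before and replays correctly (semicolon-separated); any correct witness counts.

op1; op2; op3; op4

step 1: op1 pop() → empty — stack <>
step 2: op2 pop() → empty — stack <>
step 3: op3 pop() → empty — stack <>
step 4: op4 push(79) — stack <79>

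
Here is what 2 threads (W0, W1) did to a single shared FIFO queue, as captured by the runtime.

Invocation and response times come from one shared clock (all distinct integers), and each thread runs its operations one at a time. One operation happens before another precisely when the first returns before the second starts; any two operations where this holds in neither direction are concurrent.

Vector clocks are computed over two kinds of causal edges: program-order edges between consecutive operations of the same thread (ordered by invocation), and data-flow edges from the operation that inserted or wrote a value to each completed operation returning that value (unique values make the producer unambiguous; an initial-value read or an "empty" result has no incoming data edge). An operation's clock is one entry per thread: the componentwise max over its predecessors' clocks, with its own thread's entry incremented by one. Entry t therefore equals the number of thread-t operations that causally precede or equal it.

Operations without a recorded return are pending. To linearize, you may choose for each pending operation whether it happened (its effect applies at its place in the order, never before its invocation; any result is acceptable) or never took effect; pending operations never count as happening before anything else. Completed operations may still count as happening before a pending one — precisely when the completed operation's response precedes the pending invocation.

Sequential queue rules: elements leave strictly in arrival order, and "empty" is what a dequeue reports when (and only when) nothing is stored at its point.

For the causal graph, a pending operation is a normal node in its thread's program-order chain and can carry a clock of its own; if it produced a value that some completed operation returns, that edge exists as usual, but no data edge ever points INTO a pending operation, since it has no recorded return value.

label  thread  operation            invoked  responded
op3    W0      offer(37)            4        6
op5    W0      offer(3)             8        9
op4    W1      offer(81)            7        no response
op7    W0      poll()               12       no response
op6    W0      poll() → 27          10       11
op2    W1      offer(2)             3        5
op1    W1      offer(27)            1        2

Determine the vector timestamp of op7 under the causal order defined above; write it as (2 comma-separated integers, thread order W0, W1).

(4, 1)

op1, invoked 1, has no incoming edges; only W1's bump applies → (0, 1)
op3, invoked 4, has no incoming edges; only W0's bump applies → (1, 0)
invoked at 3, op2 merges VC(op1)=(0, 1) and bumps W1's slot → (0, 2)
invoked at 8, op5 merges VC(op3)=(1, 0) and bumps W0's slot → (2, 0)
invoked at 7, op4 merges VC(op2)=(0, 2) and bumps W1's slot → (0, 3)
invoked at 10, op6 merges VC(op1)=(0, 1), VC(op5)=(2, 0) and bumps W0's slot → (3, 1)
invoked at 12, op7 merges VC(op6)=(3, 1) and bumps W0's slot → (4, 1)
target: VC(op7) = (4, 1)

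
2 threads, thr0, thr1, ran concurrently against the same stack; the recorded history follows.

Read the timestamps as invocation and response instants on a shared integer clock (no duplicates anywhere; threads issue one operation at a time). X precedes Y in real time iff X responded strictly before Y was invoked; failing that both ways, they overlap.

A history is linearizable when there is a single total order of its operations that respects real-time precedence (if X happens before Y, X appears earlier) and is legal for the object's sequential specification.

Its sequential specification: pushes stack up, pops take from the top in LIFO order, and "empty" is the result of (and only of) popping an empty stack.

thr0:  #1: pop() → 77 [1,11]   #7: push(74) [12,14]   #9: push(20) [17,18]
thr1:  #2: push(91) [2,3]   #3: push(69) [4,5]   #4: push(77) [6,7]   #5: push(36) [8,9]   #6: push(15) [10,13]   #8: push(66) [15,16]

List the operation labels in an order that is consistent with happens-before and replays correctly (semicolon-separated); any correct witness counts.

#2; #3; #4; #1; #5; #6; #7; #8; #9

step 1: #2 push(91) — stack <91>
step 2: #3 push(69) — stack <91,69>
step 3: #4 push(77) — stack <91,69,77>
step 4: #1 pop() → 77 — stack <91,69>
step 5: #5 push(36) — stack <91,69,36>
step 6: #6 push(15) — stack <91,69,36,15>
step 7: #7 push(74) — stack <91,69,36,15,74>
step 8: #8 push(66) — stack <91,69,36,15,74,66>
step 9: #9 push(20) — stack <91,69,36,15,74,66,20>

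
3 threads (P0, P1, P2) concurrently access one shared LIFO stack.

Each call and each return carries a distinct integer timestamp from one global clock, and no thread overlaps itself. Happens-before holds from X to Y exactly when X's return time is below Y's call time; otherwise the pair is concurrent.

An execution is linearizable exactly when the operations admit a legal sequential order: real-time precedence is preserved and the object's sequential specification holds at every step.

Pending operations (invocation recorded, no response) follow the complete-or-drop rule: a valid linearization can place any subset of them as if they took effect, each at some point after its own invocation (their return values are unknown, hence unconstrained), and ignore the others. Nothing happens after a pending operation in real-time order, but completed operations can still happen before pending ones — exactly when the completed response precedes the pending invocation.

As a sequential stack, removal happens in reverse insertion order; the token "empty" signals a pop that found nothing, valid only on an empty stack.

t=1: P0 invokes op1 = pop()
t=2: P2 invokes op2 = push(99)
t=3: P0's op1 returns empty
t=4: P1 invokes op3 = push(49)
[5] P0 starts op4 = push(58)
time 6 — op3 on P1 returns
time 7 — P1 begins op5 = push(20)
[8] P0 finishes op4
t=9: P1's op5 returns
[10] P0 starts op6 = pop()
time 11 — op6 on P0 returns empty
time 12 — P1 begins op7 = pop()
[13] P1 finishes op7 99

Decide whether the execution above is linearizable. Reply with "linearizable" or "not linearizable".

not linearizable

already the first 11 events (up to op6's response at time 11) admit no linearization; the first 10 still do
all 3 real-time-respecting orders fail — 5 completed LIFO stack operations, no legal replay
no escape via the 1 pending operation (op2): every completion choice fails
take op1, op3, op4, op5, op6 (pending dropped): step 5 already fails, because op6 pop() → empty cannot occur there
take op1, op3, op5, op4, op6 (pending dropped): step 5 already fails, because op6 pop() → empty cannot occur there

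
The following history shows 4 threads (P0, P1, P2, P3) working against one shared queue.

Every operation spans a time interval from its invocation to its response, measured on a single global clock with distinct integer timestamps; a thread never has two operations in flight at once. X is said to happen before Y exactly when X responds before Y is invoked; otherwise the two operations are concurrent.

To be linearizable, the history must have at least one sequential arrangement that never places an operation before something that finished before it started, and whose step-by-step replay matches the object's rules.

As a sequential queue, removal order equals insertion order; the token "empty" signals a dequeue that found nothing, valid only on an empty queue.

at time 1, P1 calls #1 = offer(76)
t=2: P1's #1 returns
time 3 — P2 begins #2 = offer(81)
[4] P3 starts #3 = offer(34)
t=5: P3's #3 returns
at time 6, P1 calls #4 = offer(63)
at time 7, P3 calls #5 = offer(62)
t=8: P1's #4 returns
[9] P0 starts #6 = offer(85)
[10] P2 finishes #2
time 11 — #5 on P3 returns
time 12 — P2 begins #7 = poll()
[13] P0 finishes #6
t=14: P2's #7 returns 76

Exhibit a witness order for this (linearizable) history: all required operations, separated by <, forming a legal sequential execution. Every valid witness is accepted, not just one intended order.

step 1: #1 offer(76) — queue <76>
step 2: #2 offer(81) — queue <76,81>
step 3: #3 offer(34) — queue <76,81,34>
step 4: #4 offer(63) — queue <76,81,34,63>
step 5: #5 offer(62) — queue <76,81,34,63,62>
step 6: #6 offer(85) — queue <76,81,34,63,62,85>
step 7: #7 poll() → 76 — queue <81,34,63,62,85>

#1 < #2 < #3 < #4 < #5 < #6 < #7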